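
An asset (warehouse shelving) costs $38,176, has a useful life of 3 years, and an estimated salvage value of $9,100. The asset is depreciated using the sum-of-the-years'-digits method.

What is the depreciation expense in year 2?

$9,692

Depreciable base = $38,176 − $9,100 = $29,076.
Sum of the years' digits = 3+2+1 = 6.
Year 1: $29,076 × 3/6 = $14,538. Book value $23,638.
Year 2: $29,076 × 2/6 = $9,692. Book value $13,946.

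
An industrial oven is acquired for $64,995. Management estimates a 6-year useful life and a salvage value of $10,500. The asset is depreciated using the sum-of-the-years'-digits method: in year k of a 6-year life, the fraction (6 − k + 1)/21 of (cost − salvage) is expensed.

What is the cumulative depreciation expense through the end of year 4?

$46,710

Depreciable base = $64,995 − $10,500 = $54,495.
Sum of the years' digits = 6+5+4+3+2+1 = 21.
Year 1: $54,495 × 6/21 = $15,570. Book value $49,425.
Year 2: $54,495 × 5/21 = $12,975. Book value $36,450.
Year 3: $54,495 × 4/21 = $10,380. Book value $26,070.
Year 4: $54,495 × 3/21 = $7,785. Book value $18,285.
Accumulated through year 4 = $64,995 − $18,285 = $46,710.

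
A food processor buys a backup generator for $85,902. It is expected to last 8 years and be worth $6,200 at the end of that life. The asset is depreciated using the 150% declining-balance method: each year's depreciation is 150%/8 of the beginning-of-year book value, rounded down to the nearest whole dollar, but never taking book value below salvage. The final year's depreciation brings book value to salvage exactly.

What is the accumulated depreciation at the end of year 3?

Depreciable base = $85,902 − $6,200 = $79,702.
Year 1: ⌊$85,902 × 150%/8⌋ = $16,106. Book value $69,796.
Year 2: ⌊$69,796 × 150%/8⌋ = $13,086. Book value $56,710.
Year 3: ⌊$56,710 × 150%/8⌋ = $10,633. Book value $46,077.
Accumulated through year 3 = $85,902 − $46,077 = $39,825.

$39,825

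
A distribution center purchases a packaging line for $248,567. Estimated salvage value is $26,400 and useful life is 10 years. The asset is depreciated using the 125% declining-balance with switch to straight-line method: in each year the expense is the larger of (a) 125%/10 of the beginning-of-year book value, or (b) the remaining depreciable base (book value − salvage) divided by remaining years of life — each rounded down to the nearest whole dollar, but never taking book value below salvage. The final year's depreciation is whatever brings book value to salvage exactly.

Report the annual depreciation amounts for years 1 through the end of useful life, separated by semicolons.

Depreciable base = $248,567 − $26,400 = $222,167.
Year 1: DB = ⌊$248,567 × 125%/10⌋ = $31,070; SL = ⌊$222,167/10⌋ = $22,216 → take DB $31,070. Book value $217,497.
Year 2: DB = ⌊$217,497 × 125%/10⌋ = $27,187; SL = ⌊$191,097/9⌋ = $21,233 → take DB $27,187. Book value $190,310.
Year 3: DB = ⌊$190,310 × 125%/10⌋ = $23,788; SL = ⌊$163,910/8⌋ = $20,488 → take DB $23,788. Book value $166,522.
Year 4: DB = ⌊$166,522 × 125%/10⌋ = $20,815; SL = ⌊$140,122/7⌋ = $20,017 → take DB $20,815. Book value $145,707.
Year 5: DB = ⌊$145,707 × 125%/10⌋ = $18,213; SL = ⌊$119,307/6⌋ = $19,884 → take SL $19,884. Book value $125,823.
Year 6: DB = ⌊$125,823 × 125%/10⌋ = $15,727; SL = ⌊$99,423/5⌋ = $19,884 → take SL $19,884. Book value $105,939.
Year 7: DB = ⌊$105,939 × 125%/10⌋ = $13,242; SL = ⌊$79,539/4⌋ = $19,884 → take SL $19,884. Book value $86,055.
Year 8: DB = ⌊$86,055 × 125%/10⌋ = $10,756; SL = ⌊$59,655/3⌋ = $19,885 → take SL $19,885. Book value $66,170.
Year 9: DB = ⌊$66,170 × 125%/10⌋ = $8,271; SL = ⌊$39,770/2⌋ = $19,885 → take SL $19,885. Book value $46,285.
Year 10 (final): $46,285 − $26,400 = $19,885. Book value $26,400.

$31,070; $27,187; $23,788; $20,815; $19,884; $19,884; $19,884; $19,885; $19,885; $19,885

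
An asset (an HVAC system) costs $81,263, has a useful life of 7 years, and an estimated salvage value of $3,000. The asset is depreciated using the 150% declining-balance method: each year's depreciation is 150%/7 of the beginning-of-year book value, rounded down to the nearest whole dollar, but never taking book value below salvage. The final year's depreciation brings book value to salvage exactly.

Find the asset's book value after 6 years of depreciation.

$19,122

Depreciable base = $81,263 − $3,000 = $78,263.
Year 1: ⌊$81,263 × 150%/7⌋ = $17,413. Book value $63,850.
Year 2: ⌊$63,850 × 150%/7⌋ = $13,682. Book value $50,168.
Year 3: ⌊$50,168 × 150%/7⌋ = $10,750. Book value $39,418.
Year 4: ⌊$39,418 × 150%/7⌋ = $8,446. Book value $30,972.
Year 5: ⌊$30,972 × 150%/7⌋ = $6,636. Book value $24,336.
Year 6: ⌊$24,336 × 150%/7⌋ = $5,214. Book value $19,122.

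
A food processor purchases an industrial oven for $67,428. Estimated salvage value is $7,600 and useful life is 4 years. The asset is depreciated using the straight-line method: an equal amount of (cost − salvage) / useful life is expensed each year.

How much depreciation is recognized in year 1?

$14,957

Depreciable base = $67,428 − $7,600 = $59,828.
Annual expense = $59,828 / 4 = $14,957.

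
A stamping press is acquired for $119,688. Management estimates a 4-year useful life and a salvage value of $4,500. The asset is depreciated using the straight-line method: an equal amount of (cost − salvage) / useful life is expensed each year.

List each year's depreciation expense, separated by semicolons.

Depreciable base = $119,688 − $4,500 = $115,188.
Annual expense = $115,188 / 4 = $28,797.
End of year 1: book value $90,891.
End of year 2: book value $62,094.
End of year 3: book value $33,297.
End of year 4: book value $4,500.

$28,797; $28,797; $28,797; $28,797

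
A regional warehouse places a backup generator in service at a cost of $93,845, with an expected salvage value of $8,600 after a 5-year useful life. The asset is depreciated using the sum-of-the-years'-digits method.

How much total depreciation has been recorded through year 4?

$79,562

Depreciable base = $93,845 − $8,600 = $85,245.
Sum of the years' digits = 5+4+3+2+1 = 15.
Year 1: $85,245 × 5/15 = $28,415. Book value $65,430.
Year 2: $85,245 × 4/15 = $22,732. Book value $42,698.
Year 3: $85,245 × 3/15 = $17,049. Book value $25,649.
Year 4: $85,245 × 2/15 = $11,366. Book value $14,283.
Accumulated through year 4 = $93,845 − $14,283 = $79,562.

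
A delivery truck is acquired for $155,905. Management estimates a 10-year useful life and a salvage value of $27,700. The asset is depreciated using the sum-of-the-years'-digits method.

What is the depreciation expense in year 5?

Depreciable base = $155,905 − $27,700 = $128,205.
Sum of the years' digits = 10+9+8+7+6+5+4+3+2+1 = 55.
Year 1: $128,205 × 10/55 = $23,310. Book value $132,595.
Year 2: $128,205 × 9/55 = $20,979. Book value $111,616.
Year 3: $128,205 × 8/55 = $18,648. Book value $92,968.
Year 4: $128,205 × 7/55 = $16,317. Book value $76,651.
Year 5: $128,205 × 6/55 = $13,986. Book value $62,665.

$13,986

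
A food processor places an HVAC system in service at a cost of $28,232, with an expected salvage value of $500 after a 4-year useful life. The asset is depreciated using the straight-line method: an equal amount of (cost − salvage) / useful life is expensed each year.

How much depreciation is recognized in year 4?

$6,933

Depreciable base = $28,232 − $500 = $27,732.
Annual expense = $27,732 / 4 = $6,933.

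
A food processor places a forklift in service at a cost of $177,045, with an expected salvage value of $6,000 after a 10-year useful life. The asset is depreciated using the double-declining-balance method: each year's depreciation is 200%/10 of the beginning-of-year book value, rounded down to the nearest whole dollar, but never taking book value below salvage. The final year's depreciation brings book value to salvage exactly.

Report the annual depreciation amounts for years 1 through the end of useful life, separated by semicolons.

Depreciable base = $177,045 − $6,000 = $171,045.
Year 1: ⌊$177,045 × 200%/10⌋ = $35,409. Book value $141,636.
Year 2: ⌊$141,636 × 200%/10⌋ = $28,327. Book value $113,309.
Year 3: ⌊$113,309 × 200%/10⌋ = $22,661. Book value $90,648.
Year 4: ⌊$90,648 × 200%/10⌋ = $18,129. Book value $72,519.
Year 5: ⌊$72,519 × 200%/10⌋ = $14,503. Book value $58,016.
Year 6: ⌊$58,016 × 200%/10⌋ = $11,603. Book value $46,413.
Year 7: ⌊$46,413 × 200%/10⌋ = $9,282. Book value $37,131.
Year 8: ⌊$37,131 × 200%/10⌋ = $7,426. Book value $29,705.
Year 9: ⌊$29,705 × 200%/10⌋ = $5,941. Book value $23,764.
Year 10 (final): $23,764 − $6,000 = $17,764. Book value $6,000.

$35,409; $28,327; $22,661; $18,129; $14,503; $11,603; $9,282; $7,426; $5,941; $17,764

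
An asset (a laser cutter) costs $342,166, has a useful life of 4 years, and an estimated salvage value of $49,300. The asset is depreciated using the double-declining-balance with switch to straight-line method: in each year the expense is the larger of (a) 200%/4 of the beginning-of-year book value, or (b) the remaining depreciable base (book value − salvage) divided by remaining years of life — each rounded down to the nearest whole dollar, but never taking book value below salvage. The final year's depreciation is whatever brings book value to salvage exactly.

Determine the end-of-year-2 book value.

$85,542

Depreciable base = $342,166 − $49,300 = $292,866.
Year 1: DB = ⌊$342,166 × 200%/4⌋ = $171,083; SL = ⌊$292,866/4⌋ = $73,216 → take DB $171,083. Book value $171,083.
Year 2: DB = ⌊$171,083 × 200%/4⌋ = $85,541; SL = ⌊$121,783/3⌋ = $40,594 → take DB $85,541. Book value $85,542.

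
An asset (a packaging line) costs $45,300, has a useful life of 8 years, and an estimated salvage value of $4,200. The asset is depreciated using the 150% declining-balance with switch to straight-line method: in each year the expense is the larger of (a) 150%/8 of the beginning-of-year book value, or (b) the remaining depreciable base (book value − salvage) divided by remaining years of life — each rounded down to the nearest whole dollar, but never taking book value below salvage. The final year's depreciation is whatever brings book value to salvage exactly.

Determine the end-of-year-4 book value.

$19,743

Depreciable base = $45,300 − $4,200 = $41,100.
Year 1: DB = ⌊$45,300 × 150%/8⌋ = $8,493; SL = ⌊$41,100/8⌋ = $5,137 → take DB $8,493. Book value $36,807.
Year 2: DB = ⌊$36,807 × 150%/8⌋ = $6,901; SL = ⌊$32,607/7⌋ = $4,658 → take DB $6,901. Book value $29,906.
Year 3: DB = ⌊$29,906 × 150%/8⌋ = $5,607; SL = ⌊$25,706/6⌋ = $4,284 → take DB $5,607. Book value $24,299.
Year 4: DB = ⌊$24,299 × 150%/8⌋ = $4,556; SL = ⌊$20,099/5⌋ = $4,019 → take DB $4,556. Book value $19,743.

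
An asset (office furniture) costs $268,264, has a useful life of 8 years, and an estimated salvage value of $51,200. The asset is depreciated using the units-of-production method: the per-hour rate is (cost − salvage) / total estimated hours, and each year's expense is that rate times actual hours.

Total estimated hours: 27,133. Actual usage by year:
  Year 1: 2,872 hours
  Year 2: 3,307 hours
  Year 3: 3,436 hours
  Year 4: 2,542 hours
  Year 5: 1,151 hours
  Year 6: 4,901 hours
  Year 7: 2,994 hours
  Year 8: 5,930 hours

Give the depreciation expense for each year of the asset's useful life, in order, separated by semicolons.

Depreciable base = $268,264 − $51,200 = $217,064.
Rate = $217,064 / 27,133 hours = $8 per hour.
Year 1: 2,872 × $8 = $22,976. Book value $245,288.
Year 2: 3,307 × $8 = $26,456. Book value $218,832.
Year 3: 3,436 × $8 = $27,488. Book value $191,344.
Year 4: 2,542 × $8 = $20,336. Book value $171,008.
Year 5: 1,151 × $8 = $9,208. Book value $161,800.
Year 6: 4,901 × $8 = $39,208. Book value $122,592.
Year 7: 2,994 × $8 = $23,952. Book value $98,640.
Year 8: 5,930 × $8 = $47,440. Book value $51,200.

$22,976; $26,456; $27,488; $20,336; $9,208; $39,208; $23,952; $47,440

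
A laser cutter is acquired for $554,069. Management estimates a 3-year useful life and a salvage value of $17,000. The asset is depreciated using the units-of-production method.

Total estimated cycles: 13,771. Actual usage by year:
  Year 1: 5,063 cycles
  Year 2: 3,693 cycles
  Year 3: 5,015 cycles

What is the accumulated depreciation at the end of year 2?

$341,484

Depreciable base = $554,069 − $17,000 = $537,069.
Rate = $537,069 / 13,771 cycles = $39 per cycle.
Year 1: 5,063 × $39 = $197,457. Book value $356,612.
Year 2: 3,693 × $39 = $144,027. Book value $212,585.
Accumulated through year 2 = $554,069 − $212,585 = $341,484.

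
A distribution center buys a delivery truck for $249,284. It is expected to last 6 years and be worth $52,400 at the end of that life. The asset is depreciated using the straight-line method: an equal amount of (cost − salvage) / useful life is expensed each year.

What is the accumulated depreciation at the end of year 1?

Depreciable base = $249,284 − $52,400 = $196,884.
Annual expense = $196,884 / 6 = $32,814.
End of year 1: book value $216,470.
Accumulated through year 1 = $249,284 − $216,470 = $32,814.

$32,814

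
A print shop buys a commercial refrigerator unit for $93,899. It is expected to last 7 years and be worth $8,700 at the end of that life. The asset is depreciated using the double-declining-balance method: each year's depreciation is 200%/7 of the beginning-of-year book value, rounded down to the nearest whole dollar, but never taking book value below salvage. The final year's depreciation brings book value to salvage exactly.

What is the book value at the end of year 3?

Depreciable base = $93,899 − $8,700 = $85,199.
Year 1: ⌊$93,899 × 200%/7⌋ = $26,828. Book value $67,071.
Year 2: ⌊$67,071 × 200%/7⌋ = $19,163. Book value $47,908.
Year 3: ⌊$47,908 × 200%/7⌋ = $13,688. Book value $34,220.

$34,220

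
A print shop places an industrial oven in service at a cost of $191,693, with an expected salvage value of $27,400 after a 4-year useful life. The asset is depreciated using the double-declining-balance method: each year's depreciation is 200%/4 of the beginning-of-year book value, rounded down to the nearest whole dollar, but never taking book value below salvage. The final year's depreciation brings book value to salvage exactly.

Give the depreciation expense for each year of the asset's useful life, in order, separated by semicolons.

Depreciable base = $191,693 − $27,400 = $164,293.
Year 1: ⌊$191,693 × 200%/4⌋ = $95,846. Book value $95,847.
Year 2: ⌊$95,847 × 200%/4⌋ = $47,923. Book value $47,924.
Year 3: ⌊$47,924 × 200%/4⌋ = $23,962, capped at $20,524. Book value $27,400.
Year 4 (final): $27,400 − $27,400 = $0. Book value $27,400.

$95,846; $47,923; $20,524; $0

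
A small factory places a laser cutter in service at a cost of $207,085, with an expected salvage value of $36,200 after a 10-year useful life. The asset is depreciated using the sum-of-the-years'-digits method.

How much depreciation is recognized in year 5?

$18,642

Depreciable base = $207,085 − $36,200 = $170,885.
Sum of the years' digits = 10+9+8+7+6+5+4+3+2+1 = 55.
Year 1: $170,885 × 10/55 = $31,070. Book value $176,015.
Year 2: $170,885 × 9/55 = $27,963. Book value $148,052.
Year 3: $170,885 × 8/55 = $24,856. Book value $123,196.
Year 4: $170,885 × 7/55 = $21,749. Book value $101,447.
Year 5: $170,885 × 6/55 = $18,642. Book value $82,805.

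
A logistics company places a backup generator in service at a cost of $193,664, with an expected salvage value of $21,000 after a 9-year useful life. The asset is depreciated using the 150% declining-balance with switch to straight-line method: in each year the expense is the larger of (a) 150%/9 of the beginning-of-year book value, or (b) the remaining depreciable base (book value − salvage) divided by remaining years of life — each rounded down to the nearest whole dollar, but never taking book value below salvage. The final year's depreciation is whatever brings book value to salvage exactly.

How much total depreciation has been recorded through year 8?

$158,456

Depreciable base = $193,664 − $21,000 = $172,664.
Year 1: DB = ⌊$193,664 × 150%/9⌋ = $32,277; SL = ⌊$172,664/9⌋ = $19,184 → take DB $32,277. Book value $161,387.
Year 2: DB = ⌊$161,387 × 150%/9⌋ = $26,897; SL = ⌊$140,387/8⌋ = $17,548 → take DB $26,897. Book value $134,490.
Year 3: DB = ⌊$134,490 × 150%/9⌋ = $22,415; SL = ⌊$113,490/7⌋ = $16,212 → take DB $22,415. Book value $112,075.
Year 4: DB = ⌊$112,075 × 150%/9⌋ = $18,679; SL = ⌊$91,075/6⌋ = $15,179 → take DB $18,679. Book value $93,396.
Year 5: DB = ⌊$93,396 × 150%/9⌋ = $15,566; SL = ⌊$72,396/5⌋ = $14,479 → take DB $15,566. Book value $77,830.
Year 6: DB = ⌊$77,830 × 150%/9⌋ = $12,971; SL = ⌊$56,830/4⌋ = $14,207 → take SL $14,207. Book value $63,623.
Year 7: DB = ⌊$63,623 × 150%/9⌋ = $10,603; SL = ⌊$42,623/3⌋ = $14,207 → take SL $14,207. Book value $49,416.
Year 8: DB = ⌊$49,416 × 150%/9⌋ = $8,236; SL = ⌊$28,416/2⌋ = $14,208 → take SL $14,208. Book value $35,208.
Accumulated through year 8 = $193,664 − $35,208 = $158,456.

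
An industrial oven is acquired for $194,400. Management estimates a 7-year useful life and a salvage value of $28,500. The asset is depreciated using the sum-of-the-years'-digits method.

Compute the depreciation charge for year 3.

$29,625

Depreciable base = $194,400 − $28,500 = $165,900.
Sum of the years' digits = 7+6+5+4+3+2+1 = 28.
Year 1: $165,900 × 7/28 = $41,475. Book value $152,925.
Year 2: $165,900 × 6/28 = $35,550. Book value $117,375.
Year 3: $165,900 × 5/28 = $29,625. Book value $87,750.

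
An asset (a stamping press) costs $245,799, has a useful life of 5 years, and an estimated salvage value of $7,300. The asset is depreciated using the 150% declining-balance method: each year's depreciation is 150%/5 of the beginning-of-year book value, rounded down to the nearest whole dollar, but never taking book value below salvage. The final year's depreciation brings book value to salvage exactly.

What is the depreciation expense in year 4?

$25,293

Depreciable base = $245,799 − $7,300 = $238,499.
Year 1: ⌊$245,799 × 150%/5⌋ = $73,739. Book value $172,060.
Year 2: ⌊$172,060 × 150%/5⌋ = $51,618. Book value $120,442.
Year 3: ⌊$120,442 × 150%/5⌋ = $36,132. Book value $84,310.
Year 4: ⌊$84,310 × 150%/5⌋ = $25,293. Book value $59,017.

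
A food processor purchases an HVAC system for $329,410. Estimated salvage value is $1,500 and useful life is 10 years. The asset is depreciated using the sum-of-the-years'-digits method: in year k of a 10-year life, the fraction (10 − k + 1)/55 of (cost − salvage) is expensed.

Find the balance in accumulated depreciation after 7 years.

Depreciable base = $329,410 − $1,500 = $327,910.
Sum of the years' digits = 10+9+8+7+6+5+4+3+2+1 = 55.
Year 1: $327,910 × 10/55 = $59,620. Book value $269,790.
Year 2: $327,910 × 9/55 = $53,658. Book value $216,132.
Year 3: $327,910 × 8/55 = $47,696. Book value $168,436.
Year 4: $327,910 × 7/55 = $41,734. Book value $126,702.
Year 5: $327,910 × 6/55 = $35,772. Book value $90,930.
Year 6: $327,910 × 5/55 = $29,810. Book value $61,120.
Year 7: $327,910 × 4/55 = $23,848. Book value $37,272.
Accumulated through year 7 = $329,410 − $37,272 = $292,138.

$292,138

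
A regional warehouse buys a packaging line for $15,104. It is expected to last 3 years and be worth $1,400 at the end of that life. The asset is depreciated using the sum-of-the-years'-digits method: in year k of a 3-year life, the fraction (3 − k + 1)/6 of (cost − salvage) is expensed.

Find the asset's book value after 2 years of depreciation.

Depreciable base = $15,104 − $1,400 = $13,704.
Sum of the years' digits = 3+2+1 = 6.
Year 1: $13,704 × 3/6 = $6,852. Book value $8,252.
Year 2: $13,704 × 2/6 = $4,568. Book value $3,684.

$3,684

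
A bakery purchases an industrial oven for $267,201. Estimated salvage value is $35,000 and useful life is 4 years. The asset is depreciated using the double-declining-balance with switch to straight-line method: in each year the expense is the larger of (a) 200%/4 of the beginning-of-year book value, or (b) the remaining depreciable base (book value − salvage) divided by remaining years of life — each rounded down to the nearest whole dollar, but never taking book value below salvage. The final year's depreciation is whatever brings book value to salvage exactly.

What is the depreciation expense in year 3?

$31,801

Depreciable base = $267,201 − $35,000 = $232,201.
Year 1: DB = ⌊$267,201 × 200%/4⌋ = $133,600; SL = ⌊$232,201/4⌋ = $58,050 → take DB $133,600. Book value $133,601.
Year 2: DB = ⌊$133,601 × 200%/4⌋ = $66,800; SL = ⌊$98,601/3⌋ = $32,867 → take DB $66,800. Book value $66,801.
Year 3: DB = ⌊$66,801 × 200%/4⌋ = $33,400; SL = ⌊$31,801/2⌋ = $15,900 → take DB $33,400, capped at $31,801. Book value $35,000.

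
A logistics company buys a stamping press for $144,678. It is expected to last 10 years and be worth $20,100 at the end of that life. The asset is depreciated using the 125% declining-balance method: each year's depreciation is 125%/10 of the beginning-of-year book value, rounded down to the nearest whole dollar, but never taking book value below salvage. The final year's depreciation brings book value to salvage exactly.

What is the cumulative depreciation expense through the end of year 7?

$87,862

Depreciable base = $144,678 − $20,100 = $124,578.
Year 1: ⌊$144,678 × 125%/10⌋ = $18,084. Book value $126,594.
Year 2: ⌊$126,594 × 125%/10⌋ = $15,824. Book value $110,770.
Year 3: ⌊$110,770 × 125%/10⌋ = $13,846. Book value $96,924.
Year 4: ⌊$96,924 × 125%/10⌋ = $12,115. Book value $84,809.
Year 5: ⌊$84,809 × 125%/10⌋ = $10,601. Book value $74,208.
Year 6: ⌊$74,208 × 125%/10⌋ = $9,276. Book value $64,932.
Year 7: ⌊$64,932 × 125%/10⌋ = $8,116. Book value $56,816.
Accumulated through year 7 = $144,678 − $56,816 = $87,862.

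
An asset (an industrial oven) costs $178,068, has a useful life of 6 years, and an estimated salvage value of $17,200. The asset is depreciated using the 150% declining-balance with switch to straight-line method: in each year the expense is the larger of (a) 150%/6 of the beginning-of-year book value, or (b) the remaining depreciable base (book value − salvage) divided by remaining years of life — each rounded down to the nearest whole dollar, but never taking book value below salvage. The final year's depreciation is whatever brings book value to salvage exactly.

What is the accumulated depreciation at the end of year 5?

Depreciable base = $178,068 − $17,200 = $160,868.
Year 1: DB = ⌊$178,068 × 150%/6⌋ = $44,517; SL = ⌊$160,868/6⌋ = $26,811 → take DB $44,517. Book value $133,551.
Year 2: DB = ⌊$133,551 × 150%/6⌋ = $33,387; SL = ⌊$116,351/5⌋ = $23,270 → take DB $33,387. Book value $100,164.
Year 3: DB = ⌊$100,164 × 150%/6⌋ = $25,041; SL = ⌊$82,964/4⌋ = $20,741 → take DB $25,041. Book value $75,123.
Year 4: DB = ⌊$75,123 × 150%/6⌋ = $18,780; SL = ⌊$57,923/3⌋ = $19,307 → take SL $19,307. Book value $55,816.
Year 5: DB = ⌊$55,816 × 150%/6⌋ = $13,954; SL = ⌊$38,616/2⌋ = $19,308 → take SL $19,308. Book value $36,508.
Accumulated through year 5 = $178,068 − $36,508 = $141,560.

$141,560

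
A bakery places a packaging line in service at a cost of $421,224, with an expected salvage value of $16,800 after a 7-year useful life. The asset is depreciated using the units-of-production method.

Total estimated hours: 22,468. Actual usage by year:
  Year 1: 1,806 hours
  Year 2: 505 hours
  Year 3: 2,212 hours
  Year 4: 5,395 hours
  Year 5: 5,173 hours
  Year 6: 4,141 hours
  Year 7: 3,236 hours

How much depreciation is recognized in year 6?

Depreciable base = $421,224 − $16,800 = $404,424.
Rate = $404,424 / 22,468 hours = $18 per hour.
Year 1: 1,806 × $18 = $32,508. Book value $388,716.
Year 2: 505 × $18 = $9,090. Book value $379,626.
Year 3: 2,212 × $18 = $39,816. Book value $339,810.
Year 4: 5,395 × $18 = $97,110. Book value $242,700.
Year 5: 5,173 × $18 = $93,114. Book value $149,586.
Year 6: 4,141 × $18 = $74,538. Book value $75,048.

$74,538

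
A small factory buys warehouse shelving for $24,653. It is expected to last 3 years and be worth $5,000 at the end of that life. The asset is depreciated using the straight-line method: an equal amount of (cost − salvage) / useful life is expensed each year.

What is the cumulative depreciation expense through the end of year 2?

$13,102

Depreciable base = $24,653 − $5,000 = $19,653.
Annual expense = $19,653 / 3 = $6,551.
End of year 1: book value $18,102.
End of year 2: book value $11,551.
Accumulated through year 2 = $24,653 − $11,551 = $13,102.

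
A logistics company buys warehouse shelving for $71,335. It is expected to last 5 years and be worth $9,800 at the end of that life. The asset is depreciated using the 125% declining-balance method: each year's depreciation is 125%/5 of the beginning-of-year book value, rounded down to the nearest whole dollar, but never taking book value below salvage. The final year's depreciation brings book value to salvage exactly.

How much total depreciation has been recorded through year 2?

$31,208

Depreciable base = $71,335 − $9,800 = $61,535.
Year 1: ⌊$71,335 × 125%/5⌋ = $17,833. Book value $53,502.
Year 2: ⌊$53,502 × 125%/5⌋ = $13,375. Book value $40,127.
Accumulated through year 2 = $71,335 − $40,127 = $31,208.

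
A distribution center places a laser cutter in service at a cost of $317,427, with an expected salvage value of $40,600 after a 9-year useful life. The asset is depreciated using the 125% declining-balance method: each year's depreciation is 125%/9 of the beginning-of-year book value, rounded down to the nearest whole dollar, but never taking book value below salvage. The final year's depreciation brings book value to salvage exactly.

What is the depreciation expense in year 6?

Depreciable base = $317,427 − $40,600 = $276,827.
Year 1: ⌊$317,427 × 125%/9⌋ = $44,087. Book value $273,340.
Year 2: ⌊$273,340 × 125%/9⌋ = $37,963. Book value $235,377.
Year 3: ⌊$235,377 × 125%/9⌋ = $32,691. Book value $202,686.
Year 4: ⌊$202,686 × 125%/9⌋ = $28,150. Book value $174,536.
Year 5: ⌊$174,536 × 125%/9⌋ = $24,241. Book value $150,295.
Year 6: ⌊$150,295 × 125%/9⌋ = $20,874. Book value $129,421.

$20,874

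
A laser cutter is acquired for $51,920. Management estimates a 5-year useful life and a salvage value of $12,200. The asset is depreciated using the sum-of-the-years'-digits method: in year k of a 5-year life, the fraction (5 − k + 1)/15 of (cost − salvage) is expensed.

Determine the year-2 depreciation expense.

Depreciable base = $51,920 − $12,200 = $39,720.
Sum of the years' digits = 5+4+3+2+1 = 15.
Year 1: $39,720 × 5/15 = $13,240. Book value $38,680.
Year 2: $39,720 × 4/15 = $10,592. Book value $28,088.

$10,592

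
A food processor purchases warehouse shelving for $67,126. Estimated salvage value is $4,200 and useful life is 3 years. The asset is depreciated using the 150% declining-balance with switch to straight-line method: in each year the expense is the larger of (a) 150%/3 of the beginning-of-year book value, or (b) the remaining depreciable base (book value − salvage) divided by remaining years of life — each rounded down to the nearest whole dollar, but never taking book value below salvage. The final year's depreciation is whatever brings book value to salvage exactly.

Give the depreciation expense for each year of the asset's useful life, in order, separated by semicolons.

$33,563; $16,781; $12,582

Depreciable base = $67,126 − $4,200 = $62,926.
Year 1: DB = ⌊$67,126 × 150%/3⌋ = $33,563; SL = ⌊$62,926/3⌋ = $20,975 → take DB $33,563. Book value $33,563.
Year 2: DB = ⌊$33,563 × 150%/3⌋ = $16,781; SL = ⌊$29,363/2⌋ = $14,681 → take DB $16,781. Book value $16,782.
Year 3 (final): $16,782 − $4,200 = $12,582. Book value $4,200.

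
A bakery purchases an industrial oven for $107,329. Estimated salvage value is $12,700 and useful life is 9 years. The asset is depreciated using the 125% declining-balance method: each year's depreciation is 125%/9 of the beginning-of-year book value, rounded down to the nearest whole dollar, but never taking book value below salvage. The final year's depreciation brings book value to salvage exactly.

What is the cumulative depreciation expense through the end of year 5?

Depreciable base = $107,329 − $12,700 = $94,629.
Year 1: ⌊$107,329 × 125%/9⌋ = $14,906. Book value $92,423.
Year 2: ⌊$92,423 × 125%/9⌋ = $12,836. Book value $79,587.
Year 3: ⌊$79,587 × 125%/9⌋ = $11,053. Book value $68,534.
Year 4: ⌊$68,534 × 125%/9⌋ = $9,518. Book value $59,016.
Year 5: ⌊$59,016 × 125%/9⌋ = $8,196. Book value $50,820.
Accumulated through year 5 = $107,329 − $50,820 = $56,509.

$56,509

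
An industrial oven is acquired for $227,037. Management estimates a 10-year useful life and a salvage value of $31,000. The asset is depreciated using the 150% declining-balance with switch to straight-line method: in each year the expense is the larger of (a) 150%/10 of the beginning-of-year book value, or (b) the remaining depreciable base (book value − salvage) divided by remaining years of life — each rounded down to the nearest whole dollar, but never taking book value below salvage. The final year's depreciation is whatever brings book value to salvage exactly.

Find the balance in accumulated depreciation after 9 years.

$182,379

Depreciable base = $227,037 − $31,000 = $196,037.
Year 1: DB = ⌊$227,037 × 150%/10⌋ = $34,055; SL = ⌊$196,037/10⌋ = $19,603 → take DB $34,055. Book value $192,982.
Year 2: DB = ⌊$192,982 × 150%/10⌋ = $28,947; SL = ⌊$161,982/9⌋ = $17,998 → take DB $28,947. Book value $164,035.
Year 3: DB = ⌊$164,035 × 150%/10⌋ = $24,605; SL = ⌊$133,035/8⌋ = $16,629 → take DB $24,605. Book value $139,430.
Year 4: DB = ⌊$139,430 × 150%/10⌋ = $20,914; SL = ⌊$108,430/7⌋ = $15,490 → take DB $20,914. Book value $118,516.
Year 5: DB = ⌊$118,516 × 150%/10⌋ = $17,777; SL = ⌊$87,516/6⌋ = $14,586 → take DB $17,777. Book value $100,739.
Year 6: DB = ⌊$100,739 × 150%/10⌋ = $15,110; SL = ⌊$69,739/5⌋ = $13,947 → take DB $15,110. Book value $85,629.
Year 7: DB = ⌊$85,629 × 150%/10⌋ = $12,844; SL = ⌊$54,629/4⌋ = $13,657 → take SL $13,657. Book value $71,972.
Year 8: DB = ⌊$71,972 × 150%/10⌋ = $10,795; SL = ⌊$40,972/3⌋ = $13,657 → take SL $13,657. Book value $58,315.
Year 9: DB = ⌊$58,315 × 150%/10⌋ = $8,747; SL = ⌊$27,315/2⌋ = $13,657 → take SL $13,657. Book value $44,658.
Accumulated through year 9 = $227,037 − $44,658 = $182,379.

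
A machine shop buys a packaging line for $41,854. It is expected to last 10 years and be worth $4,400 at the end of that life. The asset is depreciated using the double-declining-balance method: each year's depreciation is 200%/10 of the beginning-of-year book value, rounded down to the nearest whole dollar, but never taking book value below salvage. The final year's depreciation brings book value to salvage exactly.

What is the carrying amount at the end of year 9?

Depreciable base = $41,854 − $4,400 = $37,454.
Year 1: ⌊$41,854 × 200%/10⌋ = $8,370. Book value $33,484.
Year 2: ⌊$33,484 × 200%/10⌋ = $6,696. Book value $26,788.
Year 3: ⌊$26,788 × 200%/10⌋ = $5,357. Book value $21,431.
Year 4: ⌊$21,431 × 200%/10⌋ = $4,286. Book value $17,145.
Year 5: ⌊$17,145 × 200%/10⌋ = $3,429. Book value $13,716.
Year 6: ⌊$13,716 × 200%/10⌋ = $2,743. Book value $10,973.
Year 7: ⌊$10,973 × 200%/10⌋ = $2,194. Book value $8,779.
Year 8: ⌊$8,779 × 200%/10⌋ = $1,755. Book value $7,024.
Year 9: ⌊$7,024 × 200%/10⌋ = $1,404. Book value $5,620.

$5,620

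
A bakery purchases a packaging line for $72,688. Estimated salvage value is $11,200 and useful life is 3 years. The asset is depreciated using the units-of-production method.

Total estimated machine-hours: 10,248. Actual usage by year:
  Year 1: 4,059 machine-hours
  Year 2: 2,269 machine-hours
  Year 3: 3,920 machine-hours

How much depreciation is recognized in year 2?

Depreciable base = $72,688 − $11,200 = $61,488.
Rate = $61,488 / 10,248 machine-hours = $6 per machine-hour.
Year 1: 4,059 × $6 = $24,354. Book value $48,334.
Year 2: 2,269 × $6 = $13,614. Book value $34,720.

$13,614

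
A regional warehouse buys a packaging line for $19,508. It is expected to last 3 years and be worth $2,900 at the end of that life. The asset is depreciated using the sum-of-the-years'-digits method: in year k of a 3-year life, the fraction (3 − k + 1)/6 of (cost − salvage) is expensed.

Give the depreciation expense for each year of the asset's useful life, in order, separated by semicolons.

$8,304; $5,536; $2,768

Depreciable base = $19,508 − $2,900 = $16,608.
Sum of the years' digits = 3+2+1 = 6.
Year 1: $16,608 × 3/6 = $8,304. Book value $11,204.
Year 2: $16,608 × 2/6 = $5,536. Book value $5,668.
Year 3: $16,608 × 1/6 = $2,768. Book value $2,900.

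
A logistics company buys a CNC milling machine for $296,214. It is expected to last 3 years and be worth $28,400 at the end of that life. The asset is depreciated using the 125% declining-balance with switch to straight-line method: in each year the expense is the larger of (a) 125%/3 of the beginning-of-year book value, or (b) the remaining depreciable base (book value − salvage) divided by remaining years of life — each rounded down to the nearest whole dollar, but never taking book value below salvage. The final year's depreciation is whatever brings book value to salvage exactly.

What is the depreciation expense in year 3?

$72,196

Depreciable base = $296,214 − $28,400 = $267,814.
Year 1: DB = ⌊$296,214 × 125%/3⌋ = $123,422; SL = ⌊$267,814/3⌋ = $89,271 → take DB $123,422. Book value $172,792.
Year 2: DB = ⌊$172,792 × 125%/3⌋ = $71,996; SL = ⌊$144,392/2⌋ = $72,196 → take SL $72,196. Book value $100,596.
Year 3 (final): $100,596 − $28,400 = $72,196. Book value $28,400.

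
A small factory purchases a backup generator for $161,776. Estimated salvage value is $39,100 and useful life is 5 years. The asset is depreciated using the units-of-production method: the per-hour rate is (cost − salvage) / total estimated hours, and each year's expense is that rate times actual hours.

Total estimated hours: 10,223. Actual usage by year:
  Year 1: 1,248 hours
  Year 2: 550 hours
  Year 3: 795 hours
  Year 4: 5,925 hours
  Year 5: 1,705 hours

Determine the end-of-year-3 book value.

Depreciable base = $161,776 − $39,100 = $122,676.
Rate = $122,676 / 10,223 hours = $12 per hour.
Year 1: 1,248 × $12 = $14,976. Book value $146,800.
Year 2: 550 × $12 = $6,600. Book value $140,200.
Year 3: 795 × $12 = $9,540. Book value $130,660.

$130,660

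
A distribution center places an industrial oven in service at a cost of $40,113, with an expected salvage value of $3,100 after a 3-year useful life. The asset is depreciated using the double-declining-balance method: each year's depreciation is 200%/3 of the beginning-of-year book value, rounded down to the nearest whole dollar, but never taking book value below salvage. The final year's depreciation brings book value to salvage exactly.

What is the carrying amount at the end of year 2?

Depreciable base = $40,113 − $3,100 = $37,013.
Year 1: ⌊$40,113 × 200%/3⌋ = $26,742. Book value $13,371.
Year 2: ⌊$13,371 × 200%/3⌋ = $8,914. Book value $4,457.

$4,457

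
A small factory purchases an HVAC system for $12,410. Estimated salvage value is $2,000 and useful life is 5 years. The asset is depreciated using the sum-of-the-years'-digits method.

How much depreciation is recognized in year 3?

$2,082

Depreciable base = $12,410 − $2,000 = $10,410.
Sum of the years' digits = 5+4+3+2+1 = 15.
Year 1: $10,410 × 5/15 = $3,470. Book value $8,940.
Year 2: $10,410 × 4/15 = $2,776. Book value $6,164.
Year 3: $10,410 × 3/15 = $2,082. Book value $4,082.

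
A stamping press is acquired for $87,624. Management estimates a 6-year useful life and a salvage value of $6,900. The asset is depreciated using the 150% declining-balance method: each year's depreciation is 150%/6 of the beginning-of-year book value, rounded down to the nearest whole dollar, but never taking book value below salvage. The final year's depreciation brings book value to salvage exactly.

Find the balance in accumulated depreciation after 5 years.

$66,829

Depreciable base = $87,624 − $6,900 = $80,724.
Year 1: ⌊$87,624 × 150%/6⌋ = $21,906. Book value $65,718.
Year 2: ⌊$65,718 × 150%/6⌋ = $16,429. Book value $49,289.
Year 3: ⌊$49,289 × 150%/6⌋ = $12,322. Book value $36,967.
Year 4: ⌊$36,967 × 150%/6⌋ = $9,241. Book value $27,726.
Year 5: ⌊$27,726 × 150%/6⌋ = $6,931. Book value $20,795.
Accumulated through year 5 = $87,624 − $20,795 = $66,829.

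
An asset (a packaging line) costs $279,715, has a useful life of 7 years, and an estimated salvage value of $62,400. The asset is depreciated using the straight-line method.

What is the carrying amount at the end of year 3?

$186,580

Depreciable base = $279,715 − $62,400 = $217,315.
Annual expense = $217,315 / 7 = $31,045.
End of year 1: book value $248,670.
End of year 2: book value $217,625.
End of year 3: book value $186,580.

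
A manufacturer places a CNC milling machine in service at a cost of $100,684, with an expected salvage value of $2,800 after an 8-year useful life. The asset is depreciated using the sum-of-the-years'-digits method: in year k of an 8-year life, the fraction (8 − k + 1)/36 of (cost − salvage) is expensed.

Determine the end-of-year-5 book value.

$19,114

Depreciable base = $100,684 − $2,800 = $97,884.
Sum of the years' digits = 8+7+6+5+4+3+2+1 = 36.
Year 1: $97,884 × 8/36 = $21,752. Book value $78,932.
Year 2: $97,884 × 7/36 = $19,033. Book value $59,899.
Year 3: $97,884 × 6/36 = $16,314. Book value $43,585.
Year 4: $97,884 × 5/36 = $13,595. Book value $29,990.
Year 5: $97,884 × 4/36 = $10,876. Book value $19,114.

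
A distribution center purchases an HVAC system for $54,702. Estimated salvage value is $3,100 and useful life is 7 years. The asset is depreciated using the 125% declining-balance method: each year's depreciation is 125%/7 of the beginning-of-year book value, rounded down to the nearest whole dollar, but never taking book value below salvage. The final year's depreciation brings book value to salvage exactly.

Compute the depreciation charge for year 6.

$3,653

Depreciable base = $54,702 − $3,100 = $51,602.
Year 1: ⌊$54,702 × 125%/7⌋ = $9,768. Book value $44,934.
Year 2: ⌊$44,934 × 125%/7⌋ = $8,023. Book value $36,911.
Year 3: ⌊$36,911 × 125%/7⌋ = $6,591. Book value $30,320.
Year 4: ⌊$30,320 × 125%/7⌋ = $5,414. Book value $24,906.
Year 5: ⌊$24,906 × 125%/7⌋ = $4,447. Book value $20,459.
Year 6: ⌊$20,459 × 125%/7⌋ = $3,653. Book value $16,806.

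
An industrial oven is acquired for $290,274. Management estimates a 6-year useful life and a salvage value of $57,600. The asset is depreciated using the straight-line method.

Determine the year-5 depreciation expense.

$38,779

Depreciable base = $290,274 − $57,600 = $232,674.
Annual expense = $232,674 / 6 = $38,779.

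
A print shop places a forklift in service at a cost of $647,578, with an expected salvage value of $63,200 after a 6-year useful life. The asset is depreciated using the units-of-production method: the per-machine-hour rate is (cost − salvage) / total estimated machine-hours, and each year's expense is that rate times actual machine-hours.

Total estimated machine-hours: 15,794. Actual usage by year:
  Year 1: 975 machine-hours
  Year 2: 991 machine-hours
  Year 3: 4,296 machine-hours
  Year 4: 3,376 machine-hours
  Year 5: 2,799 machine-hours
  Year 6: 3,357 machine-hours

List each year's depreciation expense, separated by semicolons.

Depreciable base = $647,578 − $63,200 = $584,378.
Rate = $584,378 / 15,794 machine-hours = $37 per machine-hour.
Year 1: 975 × $37 = $36,075. Book value $611,503.
Year 2: 991 × $37 = $36,667. Book value $574,836.
Year 3: 4,296 × $37 = $158,952. Book value $415,884.
Year 4: 3,376 × $37 = $124,912. Book value $290,972.
Year 5: 2,799 × $37 = $103,563. Book value $187,409.
Year 6: 3,357 × $37 = $124,209. Book value $63,200.

$36,075; $36,667; $158,952; $124,912; $103,563; $124,209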